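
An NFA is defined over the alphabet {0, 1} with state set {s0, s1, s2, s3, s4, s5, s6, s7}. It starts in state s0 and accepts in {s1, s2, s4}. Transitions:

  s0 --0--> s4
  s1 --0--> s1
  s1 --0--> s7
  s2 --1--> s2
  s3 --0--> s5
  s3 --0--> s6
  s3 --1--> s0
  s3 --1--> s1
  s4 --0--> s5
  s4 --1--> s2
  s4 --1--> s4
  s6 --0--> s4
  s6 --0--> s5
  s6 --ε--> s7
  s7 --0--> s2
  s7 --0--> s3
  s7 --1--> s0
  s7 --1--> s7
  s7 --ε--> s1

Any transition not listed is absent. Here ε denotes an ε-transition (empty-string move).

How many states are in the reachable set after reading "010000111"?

Start in {s0}.
Read '0': {s0} → {s4}.
Read '1': {s4} → {s2, s4}.
Read '0': {s2, s4} → {s5}.
Read '0': {s5} → ∅.
The set is empty and remains empty for the remaining 5 symbols.
That set has 0 states.

0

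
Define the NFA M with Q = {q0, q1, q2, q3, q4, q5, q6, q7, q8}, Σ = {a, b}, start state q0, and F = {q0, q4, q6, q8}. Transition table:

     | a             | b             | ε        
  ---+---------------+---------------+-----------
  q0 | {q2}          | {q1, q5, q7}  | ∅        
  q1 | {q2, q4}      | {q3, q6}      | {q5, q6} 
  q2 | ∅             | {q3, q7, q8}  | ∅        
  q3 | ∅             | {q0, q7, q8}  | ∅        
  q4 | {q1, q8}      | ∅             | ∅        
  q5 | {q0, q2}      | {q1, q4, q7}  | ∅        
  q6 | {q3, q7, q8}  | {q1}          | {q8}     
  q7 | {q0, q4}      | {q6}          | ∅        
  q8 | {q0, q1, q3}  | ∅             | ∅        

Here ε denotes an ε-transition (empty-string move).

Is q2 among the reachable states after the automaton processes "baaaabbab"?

Start in {q0}.
Read 'b': {q0} → {q1, q5, q6, q7, q8}.
Read 'a': {q1, q5, q6, q7, q8} → {q0, q1, q2, q3, q4, q5, q6, q7, q8}.
Read 'a': {q0, q1, q2, q3, q4, q5, q6, q7, q8} → {q0, q1, q2, q3, q4, q5, q6, q7, q8}.
Read 'a': {q0, q1, q2, q3, q4, q5, q6, q7, q8} → {q0, q1, q2, q3, q4, q5, q6, q7, q8}.
Read 'a': {q0, q1, q2, q3, q4, q5, q6, q7, q8} → {q0, q1, q2, q3, q4, q5, q6, q7, q8}.
Read 'b': {q0, q1, q2, q3, q4, q5, q6, q7, q8} → {q0, q1, q3, q4, q5, q6, q7, q8}.
Read 'b': {q0, q1, q3, q4, q5, q6, q7, q8} → {q0, q1, q3, q4, q5, q6, q7, q8}.
Read 'a': {q0, q1, q3, q4, q5, q6, q7, q8} → {q0, q1, q2, q3, q4, q5, q6, q7, q8}.
Read 'b': {q0, q1, q2, q3, q4, q5, q6, q7, q8} → {q0, q1, q3, q4, q5, q6, q7, q8}.
State q2 is not in {q0, q1, q3, q4, q5, q6, q7, q8}.

No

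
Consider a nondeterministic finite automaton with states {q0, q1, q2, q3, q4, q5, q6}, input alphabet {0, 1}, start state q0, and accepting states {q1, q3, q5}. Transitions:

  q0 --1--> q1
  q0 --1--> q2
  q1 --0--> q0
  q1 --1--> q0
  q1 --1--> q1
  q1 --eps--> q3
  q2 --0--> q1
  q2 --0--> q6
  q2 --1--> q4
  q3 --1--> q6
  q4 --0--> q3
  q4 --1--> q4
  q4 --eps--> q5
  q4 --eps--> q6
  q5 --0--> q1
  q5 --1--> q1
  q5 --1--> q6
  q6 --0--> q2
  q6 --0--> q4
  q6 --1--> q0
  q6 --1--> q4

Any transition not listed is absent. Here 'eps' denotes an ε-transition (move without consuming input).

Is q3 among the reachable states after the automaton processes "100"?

No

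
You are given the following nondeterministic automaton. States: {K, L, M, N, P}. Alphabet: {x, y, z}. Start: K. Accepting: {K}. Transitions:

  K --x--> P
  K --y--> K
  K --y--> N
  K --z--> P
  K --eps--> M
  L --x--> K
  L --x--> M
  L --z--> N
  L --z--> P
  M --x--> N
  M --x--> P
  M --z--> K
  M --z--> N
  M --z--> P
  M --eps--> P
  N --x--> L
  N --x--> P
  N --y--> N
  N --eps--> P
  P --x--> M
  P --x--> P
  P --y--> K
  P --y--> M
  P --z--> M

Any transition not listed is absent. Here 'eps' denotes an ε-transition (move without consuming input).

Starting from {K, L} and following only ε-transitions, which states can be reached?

Begin with {K, L}.
ε-move K → M; add M.
ε-move M → P; add P.

{K, L, M, P}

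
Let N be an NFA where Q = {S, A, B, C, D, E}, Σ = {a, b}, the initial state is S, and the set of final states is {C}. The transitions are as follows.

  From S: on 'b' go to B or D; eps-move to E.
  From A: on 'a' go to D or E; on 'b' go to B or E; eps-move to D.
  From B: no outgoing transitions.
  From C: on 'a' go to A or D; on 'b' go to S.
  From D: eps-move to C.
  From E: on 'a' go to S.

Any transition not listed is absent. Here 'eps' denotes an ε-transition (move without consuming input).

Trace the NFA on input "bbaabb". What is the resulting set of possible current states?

Start: ε-closure({S}) = {S, E}.
Read 'b': S→{B, D}, E→∅; union {B, D}; ε-closure = {B, C, D}.
Read 'b': B→∅, C→{S}, D→∅; union {S}; ε-closure = {S, E}.
Read 'a': S→∅, E→{S}; union {S}; ε-closure = {S, E}.
Read 'a': S→∅, E→{S}; union {S}; ε-closure = {S, E}.
Read 'b': S→{B, D}, E→∅; union {B, D}; ε-closure = {B, C, D}.
Read 'b': B→∅, C→{S}, D→∅; union {S}; ε-closure = {S, E}.

{S, E}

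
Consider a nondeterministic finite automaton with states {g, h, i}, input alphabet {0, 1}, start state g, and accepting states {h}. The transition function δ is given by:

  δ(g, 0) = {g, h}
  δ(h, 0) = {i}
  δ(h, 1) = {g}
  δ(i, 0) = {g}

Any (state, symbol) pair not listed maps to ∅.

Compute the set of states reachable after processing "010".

{g, h}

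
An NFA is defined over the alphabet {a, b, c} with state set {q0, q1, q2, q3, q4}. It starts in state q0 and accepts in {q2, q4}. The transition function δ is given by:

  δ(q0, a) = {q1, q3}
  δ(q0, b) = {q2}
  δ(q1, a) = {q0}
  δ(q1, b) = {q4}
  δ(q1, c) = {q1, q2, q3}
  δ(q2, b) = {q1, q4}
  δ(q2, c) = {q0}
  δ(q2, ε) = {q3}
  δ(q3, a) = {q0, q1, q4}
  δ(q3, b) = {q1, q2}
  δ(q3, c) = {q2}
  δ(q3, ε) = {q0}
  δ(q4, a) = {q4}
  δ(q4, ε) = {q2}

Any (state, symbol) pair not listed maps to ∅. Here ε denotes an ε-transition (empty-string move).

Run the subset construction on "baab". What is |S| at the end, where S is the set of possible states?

Start in {q0}.
Read 'b': {q0} → {q0, q2, q3}.
Read 'a': {q0, q2, q3} → {q0, q1, q2, q3, q4}.
Read 'a': {q0, q1, q2, q3, q4} → {q0, q1, q2, q3, q4}.
Read 'b': {q0, q1, q2, q3, q4} → {q0, q1, q2, q3, q4}.
That set has 5 states.

5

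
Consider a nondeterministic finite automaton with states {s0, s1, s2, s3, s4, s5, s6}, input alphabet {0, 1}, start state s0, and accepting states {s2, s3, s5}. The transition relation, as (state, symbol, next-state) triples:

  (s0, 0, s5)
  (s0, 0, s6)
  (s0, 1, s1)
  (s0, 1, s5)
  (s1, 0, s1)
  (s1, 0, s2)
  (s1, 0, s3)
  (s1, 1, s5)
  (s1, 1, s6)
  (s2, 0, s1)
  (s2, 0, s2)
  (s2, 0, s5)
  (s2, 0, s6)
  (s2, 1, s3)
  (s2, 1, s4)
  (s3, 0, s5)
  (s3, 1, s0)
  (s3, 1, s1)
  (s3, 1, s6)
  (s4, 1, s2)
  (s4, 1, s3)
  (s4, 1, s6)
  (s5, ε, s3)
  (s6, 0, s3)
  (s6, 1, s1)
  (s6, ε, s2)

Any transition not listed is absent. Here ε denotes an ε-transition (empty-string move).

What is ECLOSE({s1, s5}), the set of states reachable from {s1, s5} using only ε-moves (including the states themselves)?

Begin with {s1, s5}.
ε-move s5 → s3; add s3.

{s1, s3, s5}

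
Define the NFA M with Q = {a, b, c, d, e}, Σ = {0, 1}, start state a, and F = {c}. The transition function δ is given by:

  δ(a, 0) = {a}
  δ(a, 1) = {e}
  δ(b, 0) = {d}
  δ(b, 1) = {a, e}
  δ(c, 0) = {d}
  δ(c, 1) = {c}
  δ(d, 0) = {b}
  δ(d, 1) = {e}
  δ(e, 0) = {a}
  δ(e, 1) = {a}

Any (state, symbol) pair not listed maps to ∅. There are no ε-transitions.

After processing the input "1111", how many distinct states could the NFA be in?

Start in {a}.
Read '1': {a} → {e}.
Read '1': {e} → {a}.
Read '1': {a} → {e}.
Read '1': {e} → {a}.
That set has 1 state.

1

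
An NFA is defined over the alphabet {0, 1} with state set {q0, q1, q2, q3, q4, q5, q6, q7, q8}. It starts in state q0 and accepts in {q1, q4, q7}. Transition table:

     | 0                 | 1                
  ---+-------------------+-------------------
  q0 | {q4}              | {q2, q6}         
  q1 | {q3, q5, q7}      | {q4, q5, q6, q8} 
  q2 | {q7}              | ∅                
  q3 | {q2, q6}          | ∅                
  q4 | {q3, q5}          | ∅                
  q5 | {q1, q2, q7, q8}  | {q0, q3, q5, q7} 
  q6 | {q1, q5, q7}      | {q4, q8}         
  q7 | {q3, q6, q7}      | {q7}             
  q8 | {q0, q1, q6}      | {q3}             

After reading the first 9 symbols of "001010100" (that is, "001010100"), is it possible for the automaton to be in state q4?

Start in {q0}.
Read '0': q0→{q4}; now {q4}.
Read '0': q4→{q3, q5}; now {q3, q5}.
Read '1': q3→∅, q5→{q0, q3, q5, q7}; now {q0, q3, q5, q7}.
Read '0': q0→{q4}, q3→{q2, q6}, q5→{q1, q2, q7, q8}, q7→{q3, q6, q7}; now {q1, q2, q3, q4, q6, q7, q8}.
Read '1': q1→{q4, q5, q6, q8}, q2→∅, q3→∅, q4→∅, q6→{q4, q8}, q7→{q7}, q8→{q3}; now {q3, q4, q5, q6, q7, q8}.
Read '0': q3→{q2, q6}, q4→{q3, q5}, q5→{q1, q2, q7, q8}, q6→{q1, q5, q7}, q7→{q3, q6, q7}, q8→{q0, q1, q6}; now {q0, q1, q2, q3, q5, q6, q7, q8}.
Read '1': q0→{q2, q6}, q1→{q4, q5, q6, q8}, q2→∅, q3→∅, q5→{q0, q3, q5, q7}, q6→{q4, q8}, q7→{q7}, q8→{q3}; now {q0, q2, q3, q4, q5, q6, q7, q8}.
Read '0': q0→{q4}, q2→{q7}, q3→{q2, q6}, q4→{q3, q5}, q5→{q1, q2, q7, q8}, q6→{q1, q5, q7}, q7→{q3, q6, q7}, q8→{q0, q1, q6}; now {q0, q1, q2, q3, q4, q5, q6, q7, q8}.
Read '0': q0→{q4}, q1→{q3, q5, q7}, q2→{q7}, q3→{q2, q6}, q4→{q3, q5}, q5→{q1, q2, q7, q8}, q6→{q1, q5, q7}, q7→{q3, q6, q7}, q8→{q0, q1, q6}; now {q0, q1, q2, q3, q4, q5, q6, q7, q8}.
State q4 is in {q0, q1, q2, q3, q4, q5, q6, q7, q8}.

Yes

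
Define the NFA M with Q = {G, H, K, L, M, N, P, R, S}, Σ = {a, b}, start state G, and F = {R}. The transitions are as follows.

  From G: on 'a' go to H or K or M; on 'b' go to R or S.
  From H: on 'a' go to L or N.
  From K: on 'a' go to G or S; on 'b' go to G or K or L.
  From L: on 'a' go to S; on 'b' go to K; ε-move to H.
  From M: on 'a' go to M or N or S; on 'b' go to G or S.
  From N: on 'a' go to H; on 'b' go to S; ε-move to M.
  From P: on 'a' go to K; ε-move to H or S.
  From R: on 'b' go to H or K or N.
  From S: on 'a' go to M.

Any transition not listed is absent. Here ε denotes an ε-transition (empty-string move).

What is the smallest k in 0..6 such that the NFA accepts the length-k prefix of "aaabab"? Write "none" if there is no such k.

6

Start in {G}.
Read 'a': G→{H, K, M}; now {H, K, M}.
Read 'a': H→{L, N}, K→{G, S}, M→{M, N, S}; union {G, L, M, N, S}; ε-closure = {G, H, L, M, N, S}.
Read 'a': G→{H, K, M}, H→{L, N}, L→{S}, M→{M, N, S}, N→{H}, S→{M}; now {H, K, L, M, N, S}.
Read 'b': H→∅, K→{G, K, L}, L→{K}, M→{G, S}, N→{S}, S→∅; union {G, K, L, S}; ε-closure = {G, H, K, L, S}.
Read 'a': G→{H, K, M}, H→{L, N}, K→{G, S}, L→{S}, S→{M}; now {G, H, K, L, M, N, S}.
Read 'b': G→{R, S}, H→∅, K→{G, K, L}, L→{K}, M→{G, S}, N→{S}, S→∅; union {G, K, L, R, S}; ε-closure = {G, H, K, L, R, S}.
None of the earlier sets intersect F, but {G, H, K, L, R, S} does.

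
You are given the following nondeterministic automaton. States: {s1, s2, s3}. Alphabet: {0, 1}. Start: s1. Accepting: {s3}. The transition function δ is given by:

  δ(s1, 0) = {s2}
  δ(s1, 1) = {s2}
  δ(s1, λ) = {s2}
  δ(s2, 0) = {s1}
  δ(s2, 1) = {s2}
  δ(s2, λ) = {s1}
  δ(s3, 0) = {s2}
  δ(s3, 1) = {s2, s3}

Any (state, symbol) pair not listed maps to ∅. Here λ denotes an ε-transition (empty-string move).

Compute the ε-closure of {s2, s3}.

Begin with {s2, s3}.
ε-move s2 → s1; add s1.

{s1, s2, s3}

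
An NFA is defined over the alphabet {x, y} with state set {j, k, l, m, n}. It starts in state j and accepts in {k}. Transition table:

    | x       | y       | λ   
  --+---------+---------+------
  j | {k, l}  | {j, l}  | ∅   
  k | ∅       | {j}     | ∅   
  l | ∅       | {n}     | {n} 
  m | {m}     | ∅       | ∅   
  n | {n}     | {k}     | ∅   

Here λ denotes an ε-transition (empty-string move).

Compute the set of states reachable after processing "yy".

Start in {j}.
Read 'y': j→{j, l}; union {j, l}; ε-closure = {j, l, n}.
Read 'y': j→{j, l}, l→{n}, n→{k}; now {j, k, l, n}.

{j, k, l, n}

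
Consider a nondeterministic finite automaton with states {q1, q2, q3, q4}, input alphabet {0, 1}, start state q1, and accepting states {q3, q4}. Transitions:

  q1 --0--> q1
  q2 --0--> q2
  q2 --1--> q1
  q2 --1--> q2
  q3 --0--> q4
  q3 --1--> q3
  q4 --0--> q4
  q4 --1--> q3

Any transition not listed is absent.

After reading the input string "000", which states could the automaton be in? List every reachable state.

Start in {q1}.
Read '0': {q1} → {q1}.
Read '0': {q1} → {q1}.
Read '0': {q1} → {q1}.

{q1}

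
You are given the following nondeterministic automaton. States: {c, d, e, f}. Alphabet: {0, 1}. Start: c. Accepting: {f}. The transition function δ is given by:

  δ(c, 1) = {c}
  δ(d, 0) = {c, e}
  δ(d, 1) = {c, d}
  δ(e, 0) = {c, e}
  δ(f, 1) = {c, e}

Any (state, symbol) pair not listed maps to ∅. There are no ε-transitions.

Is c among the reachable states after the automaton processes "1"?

Start in {c}.
Read '1': {c} → {c}.
State c is in {c}.

Yes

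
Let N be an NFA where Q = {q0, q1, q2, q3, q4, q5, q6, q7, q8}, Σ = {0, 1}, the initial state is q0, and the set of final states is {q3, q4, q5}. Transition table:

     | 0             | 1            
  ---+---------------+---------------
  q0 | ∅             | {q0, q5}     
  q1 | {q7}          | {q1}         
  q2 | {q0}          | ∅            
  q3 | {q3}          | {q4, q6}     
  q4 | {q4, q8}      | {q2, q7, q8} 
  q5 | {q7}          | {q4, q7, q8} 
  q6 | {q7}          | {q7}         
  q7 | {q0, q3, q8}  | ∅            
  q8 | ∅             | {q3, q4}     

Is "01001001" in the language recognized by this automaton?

No

Start in {q0}.
Read '0': q0→∅; now ∅.
The set is empty and remains empty for the remaining 7 symbols.
The final set ∅ contains no accepting state.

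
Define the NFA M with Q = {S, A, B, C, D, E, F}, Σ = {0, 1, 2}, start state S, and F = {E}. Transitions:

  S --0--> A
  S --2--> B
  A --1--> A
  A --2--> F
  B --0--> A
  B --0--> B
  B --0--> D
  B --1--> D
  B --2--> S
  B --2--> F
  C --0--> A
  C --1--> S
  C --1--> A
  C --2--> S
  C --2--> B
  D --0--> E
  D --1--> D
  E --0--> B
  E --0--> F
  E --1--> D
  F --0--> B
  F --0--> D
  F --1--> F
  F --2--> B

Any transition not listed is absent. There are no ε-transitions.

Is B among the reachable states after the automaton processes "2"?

Yes

Start in {S}.
Read '2': S→{B}; now {B}.
State B is in {B}.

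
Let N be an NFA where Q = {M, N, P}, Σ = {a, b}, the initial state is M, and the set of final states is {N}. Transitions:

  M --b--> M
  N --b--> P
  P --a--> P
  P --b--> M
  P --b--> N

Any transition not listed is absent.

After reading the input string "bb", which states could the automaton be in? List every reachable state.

Start in {M}.
Read 'b': M→{M}; now {M}.
Read 'b': M→{M}; now {M}.

{M}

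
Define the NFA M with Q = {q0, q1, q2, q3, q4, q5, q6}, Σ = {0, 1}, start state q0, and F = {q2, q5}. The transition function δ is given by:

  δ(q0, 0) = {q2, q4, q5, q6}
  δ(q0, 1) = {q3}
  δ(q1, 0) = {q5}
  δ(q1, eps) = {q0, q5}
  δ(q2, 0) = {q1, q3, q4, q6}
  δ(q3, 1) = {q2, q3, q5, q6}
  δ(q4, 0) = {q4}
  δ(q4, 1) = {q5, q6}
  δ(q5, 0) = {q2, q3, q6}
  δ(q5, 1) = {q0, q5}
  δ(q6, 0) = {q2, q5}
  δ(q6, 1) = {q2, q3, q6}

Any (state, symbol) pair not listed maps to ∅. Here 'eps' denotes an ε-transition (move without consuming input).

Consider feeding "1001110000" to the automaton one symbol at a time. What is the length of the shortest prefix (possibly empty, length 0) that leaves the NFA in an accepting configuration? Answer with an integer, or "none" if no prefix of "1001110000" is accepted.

none

Start in {q0}.
Read '1': {q0} → {q3}.
Read '0': {q3} → ∅.
The set is empty and remains empty for the remaining 8 symbols.
No reachable set along the way intersects F.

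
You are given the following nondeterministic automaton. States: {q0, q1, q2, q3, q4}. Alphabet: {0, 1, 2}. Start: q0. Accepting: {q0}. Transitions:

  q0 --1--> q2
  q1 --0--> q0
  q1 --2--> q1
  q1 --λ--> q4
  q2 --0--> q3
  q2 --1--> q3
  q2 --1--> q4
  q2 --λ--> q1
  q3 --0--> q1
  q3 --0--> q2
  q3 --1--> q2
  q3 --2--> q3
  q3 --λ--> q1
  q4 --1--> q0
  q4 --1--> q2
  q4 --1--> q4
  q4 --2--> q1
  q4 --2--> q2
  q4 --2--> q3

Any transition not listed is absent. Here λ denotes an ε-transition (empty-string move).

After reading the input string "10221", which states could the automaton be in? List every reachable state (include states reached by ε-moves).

{q0, q1, q2, q3, q4}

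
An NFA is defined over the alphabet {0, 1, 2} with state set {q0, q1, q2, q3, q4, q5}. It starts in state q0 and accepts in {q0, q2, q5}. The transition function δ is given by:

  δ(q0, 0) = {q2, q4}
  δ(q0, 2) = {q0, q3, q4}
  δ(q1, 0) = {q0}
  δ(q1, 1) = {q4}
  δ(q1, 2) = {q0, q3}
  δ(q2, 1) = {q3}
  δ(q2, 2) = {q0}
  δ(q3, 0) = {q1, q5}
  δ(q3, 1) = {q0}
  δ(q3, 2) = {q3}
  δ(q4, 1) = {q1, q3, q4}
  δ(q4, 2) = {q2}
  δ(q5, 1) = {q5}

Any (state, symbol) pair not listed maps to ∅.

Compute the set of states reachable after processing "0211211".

Start in {q0}.
Read '0': {q0} → {q2, q4}.
Read '2': {q2, q4} → {q0, q2}.
Read '1': {q0, q2} → {q3}.
Read '1': {q3} → {q0}.
Read '2': {q0} → {q0, q3, q4}.
Read '1': {q0, q3, q4} → {q0, q1, q3, q4}.
Read '1': {q0, q1, q3, q4} → {q0, q1, q3, q4}.

{q0, q1, q3, q4}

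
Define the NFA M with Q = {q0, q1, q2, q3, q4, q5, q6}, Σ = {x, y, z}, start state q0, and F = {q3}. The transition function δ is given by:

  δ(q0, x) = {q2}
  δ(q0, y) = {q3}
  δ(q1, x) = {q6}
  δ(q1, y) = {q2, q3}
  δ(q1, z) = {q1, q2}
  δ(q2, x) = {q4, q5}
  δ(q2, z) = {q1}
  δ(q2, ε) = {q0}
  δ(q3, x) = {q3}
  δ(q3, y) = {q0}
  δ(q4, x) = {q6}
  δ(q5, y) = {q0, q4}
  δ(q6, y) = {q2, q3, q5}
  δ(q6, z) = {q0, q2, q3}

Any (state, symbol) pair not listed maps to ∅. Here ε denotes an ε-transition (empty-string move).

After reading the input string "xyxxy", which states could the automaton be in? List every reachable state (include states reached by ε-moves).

{q0}

Start in {q0}.
Read 'x': q0→{q2}; union {q2}; ε-closure = {q0, q2}.
Read 'y': q0→{q3}, q2→∅; now {q3}.
Read 'x': q3→{q3}; now {q3}.
Read 'x': q3→{q3}; now {q3}.
Read 'y': q3→{q0}; now {q0}.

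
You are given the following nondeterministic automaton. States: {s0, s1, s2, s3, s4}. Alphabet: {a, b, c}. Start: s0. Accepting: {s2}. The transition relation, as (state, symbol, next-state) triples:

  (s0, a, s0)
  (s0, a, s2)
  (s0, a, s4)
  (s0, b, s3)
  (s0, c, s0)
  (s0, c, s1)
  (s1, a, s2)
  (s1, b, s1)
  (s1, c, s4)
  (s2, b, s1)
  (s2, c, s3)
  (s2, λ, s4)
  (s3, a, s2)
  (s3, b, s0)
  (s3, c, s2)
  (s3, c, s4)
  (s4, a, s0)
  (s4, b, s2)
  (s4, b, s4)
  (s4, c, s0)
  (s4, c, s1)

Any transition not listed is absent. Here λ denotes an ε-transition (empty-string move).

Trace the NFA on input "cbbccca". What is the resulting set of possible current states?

Start in {s0}.
Read 'c': s0→{s0, s1}; now {s0, s1}.
Read 'b': s0→{s3}, s1→{s1}; now {s1, s3}.
Read 'b': s1→{s1}, s3→{s0}; now {s0, s1}.
Read 'c': s0→{s0, s1}, s1→{s4}; now {s0, s1, s4}.
Read 'c': s0→{s0, s1}, s1→{s4}, s4→{s0, s1}; now {s0, s1, s4}.
Read 'c': s0→{s0, s1}, s1→{s4}, s4→{s0, s1}; now {s0, s1, s4}.
Read 'a': s0→{s0, s2, s4}, s1→{s2}, s4→{s0}; now {s0, s2, s4}.

{s0, s2, s4}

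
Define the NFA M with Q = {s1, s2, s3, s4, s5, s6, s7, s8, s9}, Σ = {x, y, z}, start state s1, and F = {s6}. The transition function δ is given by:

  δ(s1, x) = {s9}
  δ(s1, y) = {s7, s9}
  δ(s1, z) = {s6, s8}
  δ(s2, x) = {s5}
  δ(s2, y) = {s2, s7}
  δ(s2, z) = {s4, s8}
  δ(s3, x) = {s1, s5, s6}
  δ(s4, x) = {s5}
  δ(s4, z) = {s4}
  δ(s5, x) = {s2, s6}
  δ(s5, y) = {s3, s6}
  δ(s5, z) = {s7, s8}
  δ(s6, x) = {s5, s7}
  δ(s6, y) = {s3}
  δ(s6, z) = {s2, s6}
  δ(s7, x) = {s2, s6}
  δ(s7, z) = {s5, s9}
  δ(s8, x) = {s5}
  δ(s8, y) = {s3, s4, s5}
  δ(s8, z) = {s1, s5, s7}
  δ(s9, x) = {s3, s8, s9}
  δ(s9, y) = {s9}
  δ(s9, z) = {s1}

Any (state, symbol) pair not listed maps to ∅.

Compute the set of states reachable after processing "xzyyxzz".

Start in {s1}.
Read 'x': {s1} → {s9}.
Read 'z': {s9} → {s1}.
Read 'y': {s1} → {s7, s9}.
Read 'y': {s7, s9} → {s9}.
Read 'x': {s9} → {s3, s8, s9}.
Read 'z': {s3, s8, s9} → {s1, s5, s7}.
Read 'z': {s1, s5, s7} → {s5, s6, s7, s8, s9}.

{s5, s6, s7, s8, s9}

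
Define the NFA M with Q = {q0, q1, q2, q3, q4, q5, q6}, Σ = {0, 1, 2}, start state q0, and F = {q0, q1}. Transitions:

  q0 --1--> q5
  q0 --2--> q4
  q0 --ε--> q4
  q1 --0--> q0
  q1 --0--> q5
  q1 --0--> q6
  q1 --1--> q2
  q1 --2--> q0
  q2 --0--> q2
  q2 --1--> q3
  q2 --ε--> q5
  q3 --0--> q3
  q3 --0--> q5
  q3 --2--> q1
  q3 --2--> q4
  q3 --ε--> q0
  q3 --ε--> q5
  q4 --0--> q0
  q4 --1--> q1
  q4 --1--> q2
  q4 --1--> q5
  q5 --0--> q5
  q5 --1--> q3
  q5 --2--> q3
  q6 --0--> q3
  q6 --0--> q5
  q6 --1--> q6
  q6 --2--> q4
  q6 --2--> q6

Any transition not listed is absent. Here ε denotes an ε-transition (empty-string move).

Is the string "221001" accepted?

Start: ε-closure({q0}) = {q0, q4}.
Read '2': q0→{q4}, q4→∅; now {q4}.
Read '2': q4→∅; now ∅.
The set is empty and remains empty for the remaining 4 symbols.
The final set ∅ contains no accepting state.

No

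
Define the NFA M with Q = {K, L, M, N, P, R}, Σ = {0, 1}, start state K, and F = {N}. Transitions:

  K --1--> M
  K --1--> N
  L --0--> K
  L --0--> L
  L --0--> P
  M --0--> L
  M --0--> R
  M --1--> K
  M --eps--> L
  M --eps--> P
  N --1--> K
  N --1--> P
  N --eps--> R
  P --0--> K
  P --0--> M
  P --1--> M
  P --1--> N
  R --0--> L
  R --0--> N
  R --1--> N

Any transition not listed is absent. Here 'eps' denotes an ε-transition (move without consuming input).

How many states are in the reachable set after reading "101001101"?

6

Start in {K}.
Read '1': {K} → {L, M, N, P, R}.
Read '0': {L, M, N, P, R} → {K, L, M, N, P, R}.
Read '1': {K, L, M, N, P, R} → {K, L, M, N, P, R}.
Read '0': {K, L, M, N, P, R} → {K, L, M, N, P, R}.
Read '0': {K, L, M, N, P, R} → {K, L, M, N, P, R}.
Read '1': {K, L, M, N, P, R} → {K, L, M, N, P, R}.
Read '1': {K, L, M, N, P, R} → {K, L, M, N, P, R}.
Read '0': {K, L, M, N, P, R} → {K, L, M, N, P, R}.
Read '1': {K, L, M, N, P, R} → {K, L, M, N, P, R}.
That set has 6 states.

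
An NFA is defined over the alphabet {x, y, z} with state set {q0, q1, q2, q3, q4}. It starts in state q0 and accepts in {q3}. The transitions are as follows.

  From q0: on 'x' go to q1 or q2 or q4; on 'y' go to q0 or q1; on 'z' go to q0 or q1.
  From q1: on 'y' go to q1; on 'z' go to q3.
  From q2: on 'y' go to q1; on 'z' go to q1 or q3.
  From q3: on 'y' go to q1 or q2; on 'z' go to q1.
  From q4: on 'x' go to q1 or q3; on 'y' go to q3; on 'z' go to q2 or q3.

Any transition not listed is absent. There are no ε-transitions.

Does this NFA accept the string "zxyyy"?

No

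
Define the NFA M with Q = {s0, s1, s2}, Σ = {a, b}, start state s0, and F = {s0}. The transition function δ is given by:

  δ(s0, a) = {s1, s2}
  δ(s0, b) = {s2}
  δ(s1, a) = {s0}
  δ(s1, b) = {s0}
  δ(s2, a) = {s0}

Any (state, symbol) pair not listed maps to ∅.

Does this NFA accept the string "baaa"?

Start in {s0}.
Read 'b': {s0} → {s2}.
Read 'a': {s2} → {s0}.
Read 'a': {s0} → {s1, s2}.
Read 'a': {s1, s2} → {s0}.
The final set {s0} contains the accepting state s0.

Yes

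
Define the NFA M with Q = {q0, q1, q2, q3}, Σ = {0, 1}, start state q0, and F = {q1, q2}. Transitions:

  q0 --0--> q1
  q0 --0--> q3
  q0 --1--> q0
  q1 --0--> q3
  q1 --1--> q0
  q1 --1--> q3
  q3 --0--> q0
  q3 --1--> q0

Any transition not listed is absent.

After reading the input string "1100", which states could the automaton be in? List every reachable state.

Start in {q0}.
Read '1': q0→{q0}; now {q0}.
Read '1': q0→{q0}; now {q0}.
Read '0': q0→{q1, q3}; now {q1, q3}.
Read '0': q1→{q3}, q3→{q0}; now {q0, q3}.

{q0, q3}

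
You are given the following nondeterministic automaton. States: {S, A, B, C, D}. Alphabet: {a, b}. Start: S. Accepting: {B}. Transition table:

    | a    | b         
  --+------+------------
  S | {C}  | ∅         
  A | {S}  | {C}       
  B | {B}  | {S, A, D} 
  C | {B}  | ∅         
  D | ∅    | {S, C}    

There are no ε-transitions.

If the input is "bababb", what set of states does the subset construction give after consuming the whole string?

∅

Start in {S}.
Read 'b': {S} → ∅.
The set is empty and remains empty for the remaining 5 symbols.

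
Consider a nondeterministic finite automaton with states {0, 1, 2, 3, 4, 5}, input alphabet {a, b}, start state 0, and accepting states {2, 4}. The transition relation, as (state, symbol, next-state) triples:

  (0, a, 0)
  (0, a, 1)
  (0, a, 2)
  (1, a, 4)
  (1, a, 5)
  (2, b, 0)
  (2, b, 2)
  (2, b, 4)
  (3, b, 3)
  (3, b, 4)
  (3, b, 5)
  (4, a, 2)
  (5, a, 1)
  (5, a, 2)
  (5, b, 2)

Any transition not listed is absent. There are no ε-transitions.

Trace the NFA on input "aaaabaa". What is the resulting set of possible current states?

{0, 1, 2, 4, 5}

Start in {0}.
Read 'a': {0} → {0, 1, 2}.
Read 'a': {0, 1, 2} → {0, 1, 2, 4, 5}.
Read 'a': {0, 1, 2, 4, 5} → {0, 1, 2, 4, 5}.
Read 'a': {0, 1, 2, 4, 5} → {0, 1, 2, 4, 5}.
Read 'b': {0, 1, 2, 4, 5} → {0, 2, 4}.
Read 'a': {0, 2, 4} → {0, 1, 2}.
Read 'a': {0, 1, 2} → {0, 1, 2, 4, 5}.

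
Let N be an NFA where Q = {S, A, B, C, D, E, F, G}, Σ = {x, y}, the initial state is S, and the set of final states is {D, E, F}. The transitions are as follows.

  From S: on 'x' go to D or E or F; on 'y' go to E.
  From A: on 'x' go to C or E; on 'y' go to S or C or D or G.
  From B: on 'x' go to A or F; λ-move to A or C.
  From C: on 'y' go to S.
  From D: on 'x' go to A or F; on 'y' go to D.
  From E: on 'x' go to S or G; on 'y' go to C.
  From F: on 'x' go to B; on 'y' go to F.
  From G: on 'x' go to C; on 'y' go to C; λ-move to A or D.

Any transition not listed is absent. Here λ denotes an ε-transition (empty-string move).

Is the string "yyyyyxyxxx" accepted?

Start in {S}.
Read 'y': S→{E}; now {E}.
Read 'y': E→{C}; now {C}.
Read 'y': C→{S}; now {S}.
Read 'y': S→{E}; now {E}.
Read 'y': E→{C}; now {C}.
Read 'x': C→∅; now ∅.
The set is empty and remains empty for the remaining 4 symbols.
The final set ∅ contains no accepting state.

No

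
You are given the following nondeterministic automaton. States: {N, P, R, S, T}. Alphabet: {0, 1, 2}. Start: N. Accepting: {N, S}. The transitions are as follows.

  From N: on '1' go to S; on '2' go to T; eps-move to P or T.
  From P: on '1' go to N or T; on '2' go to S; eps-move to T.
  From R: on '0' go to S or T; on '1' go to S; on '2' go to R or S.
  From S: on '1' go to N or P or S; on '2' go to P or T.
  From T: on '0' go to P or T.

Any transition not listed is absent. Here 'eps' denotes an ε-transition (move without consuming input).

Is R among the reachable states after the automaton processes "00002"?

Start: ε-closure({N}) = {N, P, T}.
Read '0': {N, P, T} → {P, T}.
Read '0': {P, T} → {P, T}.
Read '0': {P, T} → {P, T}.
Read '0': {P, T} → {P, T}.
Read '2': {P, T} → {S}.
State R is not in {S}.

No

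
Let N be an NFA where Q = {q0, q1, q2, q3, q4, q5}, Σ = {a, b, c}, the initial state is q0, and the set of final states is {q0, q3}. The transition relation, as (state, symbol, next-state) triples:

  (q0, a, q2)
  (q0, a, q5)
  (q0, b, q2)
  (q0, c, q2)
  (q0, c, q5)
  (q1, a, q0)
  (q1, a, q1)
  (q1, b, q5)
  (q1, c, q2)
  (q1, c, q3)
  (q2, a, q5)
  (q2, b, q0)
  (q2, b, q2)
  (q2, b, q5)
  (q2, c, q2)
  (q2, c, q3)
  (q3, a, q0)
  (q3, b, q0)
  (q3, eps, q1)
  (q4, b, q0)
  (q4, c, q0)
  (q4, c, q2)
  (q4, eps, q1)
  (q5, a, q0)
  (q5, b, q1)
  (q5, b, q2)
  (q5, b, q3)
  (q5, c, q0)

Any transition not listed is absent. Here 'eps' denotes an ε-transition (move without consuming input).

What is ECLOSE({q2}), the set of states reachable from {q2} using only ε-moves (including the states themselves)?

{q2}

Begin with {q2}.
No ε-moves leave this set, so the closure equals the set itself.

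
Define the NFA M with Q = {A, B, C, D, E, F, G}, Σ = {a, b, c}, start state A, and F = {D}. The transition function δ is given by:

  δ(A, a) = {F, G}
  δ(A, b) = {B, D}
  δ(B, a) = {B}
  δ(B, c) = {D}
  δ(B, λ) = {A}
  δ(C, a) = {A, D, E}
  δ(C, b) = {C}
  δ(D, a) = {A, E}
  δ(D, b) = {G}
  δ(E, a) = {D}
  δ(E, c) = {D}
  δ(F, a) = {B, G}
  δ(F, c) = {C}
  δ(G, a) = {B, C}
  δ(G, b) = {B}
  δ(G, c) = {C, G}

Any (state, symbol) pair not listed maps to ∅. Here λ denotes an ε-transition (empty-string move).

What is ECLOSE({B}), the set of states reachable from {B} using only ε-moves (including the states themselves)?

{A, B}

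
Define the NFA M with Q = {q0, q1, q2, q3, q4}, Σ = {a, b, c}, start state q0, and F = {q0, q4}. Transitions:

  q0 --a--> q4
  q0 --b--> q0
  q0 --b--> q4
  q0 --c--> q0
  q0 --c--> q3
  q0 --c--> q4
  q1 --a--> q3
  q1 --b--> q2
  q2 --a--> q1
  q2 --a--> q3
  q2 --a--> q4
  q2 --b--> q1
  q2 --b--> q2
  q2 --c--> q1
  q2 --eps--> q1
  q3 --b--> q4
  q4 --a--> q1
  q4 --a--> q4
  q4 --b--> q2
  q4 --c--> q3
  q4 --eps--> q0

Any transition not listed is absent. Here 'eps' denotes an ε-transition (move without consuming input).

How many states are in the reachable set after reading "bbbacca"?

3

Start in {q0}.
Read 'b': {q0} → {q0, q4}.
Read 'b': {q0, q4} → {q0, q1, q2, q4}.
Read 'b': {q0, q1, q2, q4} → {q0, q1, q2, q4}.
Read 'a': {q0, q1, q2, q4} → {q0, q1, q3, q4}.
Read 'c': {q0, q1, q3, q4} → {q0, q3, q4}.
Read 'c': {q0, q3, q4} → {q0, q3, q4}.
Read 'a': {q0, q3, q4} → {q0, q1, q4}.
That set has 3 states.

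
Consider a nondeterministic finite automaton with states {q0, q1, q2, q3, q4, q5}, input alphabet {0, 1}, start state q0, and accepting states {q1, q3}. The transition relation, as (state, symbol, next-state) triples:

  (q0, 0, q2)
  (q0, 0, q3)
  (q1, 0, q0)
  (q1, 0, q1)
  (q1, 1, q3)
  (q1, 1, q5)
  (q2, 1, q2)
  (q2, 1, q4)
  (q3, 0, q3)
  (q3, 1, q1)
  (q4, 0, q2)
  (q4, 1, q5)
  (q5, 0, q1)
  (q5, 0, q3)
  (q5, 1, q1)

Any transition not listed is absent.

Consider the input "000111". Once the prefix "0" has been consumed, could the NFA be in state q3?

Yes

Start in {q0}.
Read '0': {q0} → {q2, q3}.
State q3 is in {q2, q3}.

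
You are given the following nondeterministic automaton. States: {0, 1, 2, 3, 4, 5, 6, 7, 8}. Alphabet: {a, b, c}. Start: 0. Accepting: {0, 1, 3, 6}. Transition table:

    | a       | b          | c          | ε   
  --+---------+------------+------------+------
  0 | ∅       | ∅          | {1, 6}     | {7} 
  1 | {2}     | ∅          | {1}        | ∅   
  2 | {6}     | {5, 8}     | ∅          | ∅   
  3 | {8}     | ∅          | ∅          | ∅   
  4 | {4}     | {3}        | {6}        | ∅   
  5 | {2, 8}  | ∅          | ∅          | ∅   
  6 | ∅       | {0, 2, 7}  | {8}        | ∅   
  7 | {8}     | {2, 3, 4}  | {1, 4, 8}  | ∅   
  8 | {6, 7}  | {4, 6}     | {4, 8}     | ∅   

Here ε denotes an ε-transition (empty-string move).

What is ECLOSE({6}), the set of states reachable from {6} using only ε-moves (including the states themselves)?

{6}

Begin with {6}.
No ε-moves leave this set, so the closure equals the set itself.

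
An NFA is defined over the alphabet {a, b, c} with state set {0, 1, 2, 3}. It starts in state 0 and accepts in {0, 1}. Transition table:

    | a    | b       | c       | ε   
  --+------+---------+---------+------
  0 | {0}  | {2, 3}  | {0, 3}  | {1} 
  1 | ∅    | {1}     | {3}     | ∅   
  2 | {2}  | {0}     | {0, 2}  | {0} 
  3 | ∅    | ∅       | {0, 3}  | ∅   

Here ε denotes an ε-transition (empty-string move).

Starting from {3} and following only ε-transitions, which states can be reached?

Begin with {3}.
No ε-moves leave this set, so the closure equals the set itself.

{3}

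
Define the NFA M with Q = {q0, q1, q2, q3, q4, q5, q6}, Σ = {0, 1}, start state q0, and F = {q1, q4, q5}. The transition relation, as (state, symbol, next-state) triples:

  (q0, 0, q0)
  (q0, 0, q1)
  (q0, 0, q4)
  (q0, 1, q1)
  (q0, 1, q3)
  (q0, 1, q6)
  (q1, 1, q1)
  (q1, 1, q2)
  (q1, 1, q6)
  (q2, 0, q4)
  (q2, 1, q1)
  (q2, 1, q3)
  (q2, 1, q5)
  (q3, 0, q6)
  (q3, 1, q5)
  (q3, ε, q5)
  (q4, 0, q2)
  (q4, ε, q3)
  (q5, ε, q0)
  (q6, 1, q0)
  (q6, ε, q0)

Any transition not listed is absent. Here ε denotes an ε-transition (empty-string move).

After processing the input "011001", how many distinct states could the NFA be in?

6

Start in {q0}.
Read '0': {q0} → {q0, q1, q3, q4, q5}.
Read '1': {q0, q1, q3, q4, q5} → {q0, q1, q2, q3, q5, q6}.
Read '1': {q0, q1, q2, q3, q5, q6} → {q0, q1, q2, q3, q5, q6}.
Read '0': {q0, q1, q2, q3, q5, q6} → {q0, q1, q3, q4, q5, q6}.
Read '0': {q0, q1, q3, q4, q5, q6} → {q0, q1, q2, q3, q4, q5, q6}.
Read '1': {q0, q1, q2, q3, q4, q5, q6} → {q0, q1, q2, q3, q5, q6}.
That set has 6 states.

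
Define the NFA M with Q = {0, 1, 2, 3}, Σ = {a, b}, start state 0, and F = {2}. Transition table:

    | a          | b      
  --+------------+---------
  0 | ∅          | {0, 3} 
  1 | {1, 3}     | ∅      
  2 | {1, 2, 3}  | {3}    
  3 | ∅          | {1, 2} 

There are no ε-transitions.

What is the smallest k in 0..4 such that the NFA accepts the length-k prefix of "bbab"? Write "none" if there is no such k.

Start in {0}.
Read 'b': {0} → {0, 3}.
Read 'b': {0, 3} → {0, 1, 2, 3}.
None of the earlier sets intersect F, but {0, 1, 2, 3} does.

2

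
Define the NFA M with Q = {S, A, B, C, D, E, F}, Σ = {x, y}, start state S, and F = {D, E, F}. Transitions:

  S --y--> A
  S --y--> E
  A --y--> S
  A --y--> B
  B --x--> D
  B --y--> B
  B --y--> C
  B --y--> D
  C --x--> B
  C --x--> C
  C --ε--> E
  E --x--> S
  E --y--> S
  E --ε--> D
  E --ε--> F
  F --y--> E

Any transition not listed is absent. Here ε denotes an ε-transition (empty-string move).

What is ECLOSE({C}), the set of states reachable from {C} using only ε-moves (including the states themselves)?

Begin with {C}.
ε-move C → E; add E.
ε-move E → D; add D.
ε-move E → F; add F.

{C, D, E, F}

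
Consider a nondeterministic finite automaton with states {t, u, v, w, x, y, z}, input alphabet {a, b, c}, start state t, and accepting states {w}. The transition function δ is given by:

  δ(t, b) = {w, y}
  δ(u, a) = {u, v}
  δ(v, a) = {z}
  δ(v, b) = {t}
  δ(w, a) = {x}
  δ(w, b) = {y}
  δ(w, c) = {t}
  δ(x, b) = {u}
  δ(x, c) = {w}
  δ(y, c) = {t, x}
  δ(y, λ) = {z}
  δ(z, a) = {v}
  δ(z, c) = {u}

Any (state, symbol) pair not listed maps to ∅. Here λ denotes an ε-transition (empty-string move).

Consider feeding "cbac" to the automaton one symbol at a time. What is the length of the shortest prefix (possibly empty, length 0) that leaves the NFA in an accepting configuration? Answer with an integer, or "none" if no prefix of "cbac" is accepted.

Start in {t}.
Read 'c': t→∅; now ∅.
The set is empty and remains empty for the remaining 3 symbols.
No reachable set along the way intersects F.

none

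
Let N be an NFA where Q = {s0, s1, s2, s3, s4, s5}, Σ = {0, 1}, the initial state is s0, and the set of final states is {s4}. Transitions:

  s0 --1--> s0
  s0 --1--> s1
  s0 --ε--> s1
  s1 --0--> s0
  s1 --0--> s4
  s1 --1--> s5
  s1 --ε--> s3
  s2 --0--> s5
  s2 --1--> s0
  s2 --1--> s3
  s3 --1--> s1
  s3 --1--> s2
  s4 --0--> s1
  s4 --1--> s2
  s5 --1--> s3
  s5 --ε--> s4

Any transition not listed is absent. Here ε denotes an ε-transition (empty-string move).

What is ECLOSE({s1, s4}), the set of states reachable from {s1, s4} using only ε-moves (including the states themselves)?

{s1, s3, s4}

Begin with {s1, s4}.
ε-move s1 → s3; add s3.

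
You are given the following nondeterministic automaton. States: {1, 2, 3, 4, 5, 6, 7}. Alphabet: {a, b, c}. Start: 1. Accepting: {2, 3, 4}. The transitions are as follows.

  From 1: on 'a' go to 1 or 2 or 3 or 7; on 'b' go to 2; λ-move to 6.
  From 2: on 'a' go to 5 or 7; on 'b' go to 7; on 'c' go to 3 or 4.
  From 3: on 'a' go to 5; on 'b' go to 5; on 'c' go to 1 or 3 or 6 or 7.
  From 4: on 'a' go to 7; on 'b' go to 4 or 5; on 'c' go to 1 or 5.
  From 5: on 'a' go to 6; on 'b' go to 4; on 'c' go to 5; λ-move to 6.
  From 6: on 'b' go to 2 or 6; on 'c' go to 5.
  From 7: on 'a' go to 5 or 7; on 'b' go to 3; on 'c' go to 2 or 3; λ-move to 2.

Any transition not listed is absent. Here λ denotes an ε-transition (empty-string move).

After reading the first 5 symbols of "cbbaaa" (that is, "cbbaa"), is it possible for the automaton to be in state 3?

Start: ε-closure({1}) = {1, 6}.
Read 'c': {1, 6} → {5, 6}.
Read 'b': {5, 6} → {2, 4, 6}.
Read 'b': {2, 4, 6} → {2, 4, 5, 6, 7}.
Read 'a': {2, 4, 5, 6, 7} → {2, 5, 6, 7}.
Read 'a': {2, 5, 6, 7} → {2, 5, 6, 7}.
State 3 is not in {2, 5, 6, 7}.

No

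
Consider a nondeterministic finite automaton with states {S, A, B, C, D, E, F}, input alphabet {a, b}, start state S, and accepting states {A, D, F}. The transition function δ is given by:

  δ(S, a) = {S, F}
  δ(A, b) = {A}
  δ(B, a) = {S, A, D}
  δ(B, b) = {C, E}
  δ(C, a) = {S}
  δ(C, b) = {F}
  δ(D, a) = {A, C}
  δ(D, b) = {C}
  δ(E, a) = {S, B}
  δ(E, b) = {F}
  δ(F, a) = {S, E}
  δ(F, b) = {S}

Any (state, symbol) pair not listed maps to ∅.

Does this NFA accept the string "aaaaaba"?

Start in {S}.
Read 'a': S→{S, F}; now {S, F}.
Read 'a': S→{S, F}, F→{S, E}; now {S, E, F}.
Read 'a': S→{S, F}, E→{S, B}, F→{S, E}; now {S, B, E, F}.
Read 'a': S→{S, F}, B→{S, A, D}, E→{S, B}, F→{S, E}; now {S, A, B, D, E, F}.
Read 'a': S→{S, F}, A→∅, B→{S, A, D}, D→{A, C}, E→{S, B}, F→{S, E}; now {S, A, B, C, D, E, F}.
Read 'b': S→∅, A→{A}, B→{C, E}, C→{F}, D→{C}, E→{F}, F→{S}; now {S, A, C, E, F}.
Read 'a': S→{S, F}, A→∅, C→{S}, E→{S, B}, F→{S, E}; now {S, B, E, F}.
The final set {S, B, E, F} contains the accepting state F.

Yes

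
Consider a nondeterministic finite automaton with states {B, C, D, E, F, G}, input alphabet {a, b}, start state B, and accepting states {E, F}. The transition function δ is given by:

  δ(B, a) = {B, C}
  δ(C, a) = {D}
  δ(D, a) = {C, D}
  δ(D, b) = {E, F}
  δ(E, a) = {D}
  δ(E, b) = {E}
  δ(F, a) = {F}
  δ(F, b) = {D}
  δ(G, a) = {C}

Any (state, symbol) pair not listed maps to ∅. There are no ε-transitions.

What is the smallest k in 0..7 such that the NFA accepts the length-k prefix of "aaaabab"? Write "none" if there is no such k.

5

Start in {B}.
Read 'a': B→{B, C}; now {B, C}.
Read 'a': B→{B, C}, C→{D}; now {B, C, D}.
Read 'a': B→{B, C}, C→{D}, D→{C, D}; now {B, C, D}.
Read 'a': B→{B, C}, C→{D}, D→{C, D}; now {B, C, D}.
Read 'b': B→∅, C→∅, D→{E, F}; now {E, F}.
None of the earlier sets intersect F, but {E, F} does.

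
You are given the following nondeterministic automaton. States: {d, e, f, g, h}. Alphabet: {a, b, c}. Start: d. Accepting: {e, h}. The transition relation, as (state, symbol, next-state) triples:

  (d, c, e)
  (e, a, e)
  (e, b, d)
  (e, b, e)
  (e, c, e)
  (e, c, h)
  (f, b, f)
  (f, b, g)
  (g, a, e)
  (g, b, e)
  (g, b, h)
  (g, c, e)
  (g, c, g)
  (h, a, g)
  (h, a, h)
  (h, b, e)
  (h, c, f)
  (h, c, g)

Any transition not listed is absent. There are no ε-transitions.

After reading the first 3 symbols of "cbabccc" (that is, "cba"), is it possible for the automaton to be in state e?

Start in {d}.
Read 'c': d→{e}; now {e}.
Read 'b': e→{d, e}; now {d, e}.
Read 'a': d→∅, e→{e}; now {e}.
State e is in {e}.

Yes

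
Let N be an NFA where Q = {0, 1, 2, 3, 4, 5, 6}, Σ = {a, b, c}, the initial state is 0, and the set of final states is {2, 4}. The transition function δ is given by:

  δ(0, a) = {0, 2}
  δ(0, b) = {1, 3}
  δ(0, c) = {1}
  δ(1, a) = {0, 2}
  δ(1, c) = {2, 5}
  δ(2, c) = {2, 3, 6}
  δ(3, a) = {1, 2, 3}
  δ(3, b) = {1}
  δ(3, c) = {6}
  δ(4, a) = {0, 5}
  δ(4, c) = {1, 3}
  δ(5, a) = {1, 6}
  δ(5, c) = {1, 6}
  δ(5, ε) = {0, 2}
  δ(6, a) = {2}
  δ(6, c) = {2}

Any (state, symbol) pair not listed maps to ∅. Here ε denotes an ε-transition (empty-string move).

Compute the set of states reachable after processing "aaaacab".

Start in {0}.
Read 'a': {0} → {0, 2}.
Read 'a': {0, 2} → {0, 2}.
Read 'a': {0, 2} → {0, 2}.
Read 'a': {0, 2} → {0, 2}.
Read 'c': {0, 2} → {1, 2, 3, 6}.
Read 'a': {1, 2, 3, 6} → {0, 1, 2, 3}.
Read 'b': {0, 1, 2, 3} → {1, 3}.

{1, 3}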